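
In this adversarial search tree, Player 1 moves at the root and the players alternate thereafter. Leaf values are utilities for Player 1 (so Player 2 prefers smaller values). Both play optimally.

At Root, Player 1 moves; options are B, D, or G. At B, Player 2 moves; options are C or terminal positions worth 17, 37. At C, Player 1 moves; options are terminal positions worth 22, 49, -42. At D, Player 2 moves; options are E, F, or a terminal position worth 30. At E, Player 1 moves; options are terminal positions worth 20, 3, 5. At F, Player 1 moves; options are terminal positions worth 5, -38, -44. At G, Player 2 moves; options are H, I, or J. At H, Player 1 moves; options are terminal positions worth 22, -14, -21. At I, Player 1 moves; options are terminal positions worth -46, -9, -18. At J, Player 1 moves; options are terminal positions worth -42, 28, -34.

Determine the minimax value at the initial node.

C (Player 1): max(22, 49, -42) = 49
B (Player 2): min(49, 17, 37) = 17
E (Player 1): max(20, 3, 5) = 20
F (Player 1): max(5, -38, -44) = 5
D (Player 2): min(20, 5, 30) = 5
H (Player 1): max(22, -14, -21) = 22
I (Player 1): max(-46, -9, -18) = -9
J (Player 1): max(-42, 28, -34) = 28
G (Player 2): min(22, -9, 28) = -9
Root (Player 1): max(17, 5, -9) = 17

17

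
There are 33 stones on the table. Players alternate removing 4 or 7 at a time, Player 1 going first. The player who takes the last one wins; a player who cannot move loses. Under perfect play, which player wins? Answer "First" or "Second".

Compute winning (W) and losing (L) positions by backward induction:
i:   0  1  2  3  4  5  6  7  8  9 10 11 12 13 14 15 16 17 18 19 20 21 22 23 24 25 26 27 28 29 30 31 32 33
     L  L  L  L  W  W  W  W  W  W  W  L  L  L  L  W  W  W  W  W  W  W  L  L  L  L  W  W  W  W  W  W  W  L
Position 33 is L, so the second player wins.

Second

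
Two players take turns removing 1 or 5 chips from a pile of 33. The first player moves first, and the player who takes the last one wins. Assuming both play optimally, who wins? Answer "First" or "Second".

First

Compute winning (W) and losing (L) positions by backward induction:
i:   0  1  2  3  4  5  6  7  8  9 10 11 12 13 14 15 16 17 18 19 20 21 22 23 24 25 26 27 28 29 30 31 32 33
     L  W  L  W  L  W  L  W  L  W  L  W  L  W  L  W  L  W  L  W  L  W  L  W  L  W  L  W  L  W  L  W  L  W
Position 33 is W, so the first player wins.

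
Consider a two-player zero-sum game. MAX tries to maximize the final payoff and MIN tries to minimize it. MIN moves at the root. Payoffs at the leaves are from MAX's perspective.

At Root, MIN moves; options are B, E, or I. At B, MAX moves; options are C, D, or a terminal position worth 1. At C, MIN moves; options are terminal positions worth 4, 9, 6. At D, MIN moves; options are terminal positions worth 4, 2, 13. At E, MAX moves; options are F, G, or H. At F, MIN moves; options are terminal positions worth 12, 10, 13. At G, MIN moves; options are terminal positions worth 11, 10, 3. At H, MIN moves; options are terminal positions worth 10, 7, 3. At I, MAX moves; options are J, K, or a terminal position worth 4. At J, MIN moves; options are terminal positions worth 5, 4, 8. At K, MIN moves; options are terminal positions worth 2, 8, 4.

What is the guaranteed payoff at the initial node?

4

C (MIN): min(4, 9, 6) = 4
D (MIN): min(4, 2, 13) = 2
B (MAX): max(4, 2, 1) = 4
F (MIN): min(12, 10, 13) = 10
G (MIN): min(11, 10, 3) = 3
H (MIN): min(10, 7, 3) = 3
E (MAX): max(10, 3, 3) = 10
J (MIN): min(5, 4, 8) = 4
K (MIN): min(2, 8, 4) = 2
I (MAX): max(4, 2, 4) = 4
Root (MIN): min(4, 10, 4) = 4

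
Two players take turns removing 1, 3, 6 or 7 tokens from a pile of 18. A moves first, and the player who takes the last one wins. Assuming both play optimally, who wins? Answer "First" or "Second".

Compute winning (W) and losing (L) positions by backward induction:
i:   0  1  2  3  4  5  6  7  8  9 10 11 12 13 14 15 16 17 18
     L  W  L  W  L  W  W  W  W  W  W  W  L  W  L  W  L  W  W
Position 18 is W, so the first player wins.

First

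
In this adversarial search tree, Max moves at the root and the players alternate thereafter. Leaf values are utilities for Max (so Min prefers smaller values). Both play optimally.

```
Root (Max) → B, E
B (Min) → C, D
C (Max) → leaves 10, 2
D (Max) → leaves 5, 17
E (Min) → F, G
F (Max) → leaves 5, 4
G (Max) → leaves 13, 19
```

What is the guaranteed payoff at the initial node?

10

C (Max): max(10, 2) = 10
D (Max): max(5, 17) = 17
B (Min): min(10, 17) = 10
F (Max): max(5, 4) = 5
G (Max): max(13, 19) = 19
E (Min): min(5, 19) = 5
Root (Max): max(10, 5) = 10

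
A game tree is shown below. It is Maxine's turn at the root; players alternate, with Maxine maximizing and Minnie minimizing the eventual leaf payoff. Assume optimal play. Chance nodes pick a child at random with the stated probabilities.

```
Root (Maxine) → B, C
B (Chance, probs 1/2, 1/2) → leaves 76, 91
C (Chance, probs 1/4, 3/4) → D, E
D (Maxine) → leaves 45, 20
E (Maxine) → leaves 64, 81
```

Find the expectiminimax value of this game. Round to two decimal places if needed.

B (Chance): 1/2·76 + 1/2·91 = 83.5
D (Maxine): max(45, 20) = 45
E (Maxine): max(64, 81) = 81
C (Chance): 1/4·45 + 3/4·81 = 72
Root (Maxine): max(83.5, 72) = 83.5

83.5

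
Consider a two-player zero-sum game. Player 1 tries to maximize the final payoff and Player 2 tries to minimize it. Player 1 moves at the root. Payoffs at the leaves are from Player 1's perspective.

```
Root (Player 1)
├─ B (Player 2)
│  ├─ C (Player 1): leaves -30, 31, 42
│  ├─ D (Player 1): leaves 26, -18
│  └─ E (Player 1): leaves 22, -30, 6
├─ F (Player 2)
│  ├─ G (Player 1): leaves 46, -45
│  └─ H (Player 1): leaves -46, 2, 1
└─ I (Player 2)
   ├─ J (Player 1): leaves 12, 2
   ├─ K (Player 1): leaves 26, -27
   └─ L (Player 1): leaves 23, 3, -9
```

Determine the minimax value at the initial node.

C (Player 1): max(-30, 31, 42) = 42
D (Player 1): max(26, -18) = 26
E (Player 1): max(22, -30, 6) = 22
B (Player 2): min(42, 26, 22) = 22
G (Player 1): max(46, -45) = 46
H (Player 1): max(-46, 2, 1) = 2
F (Player 2): min(46, 2) = 2
J (Player 1): max(12, 2) = 12
K (Player 1): max(26, -27) = 26
L (Player 1): max(23, 3, -9) = 23
I (Player 2): min(12, 26, 23) = 12
Root (Player 1): max(22, 2, 12) = 22

22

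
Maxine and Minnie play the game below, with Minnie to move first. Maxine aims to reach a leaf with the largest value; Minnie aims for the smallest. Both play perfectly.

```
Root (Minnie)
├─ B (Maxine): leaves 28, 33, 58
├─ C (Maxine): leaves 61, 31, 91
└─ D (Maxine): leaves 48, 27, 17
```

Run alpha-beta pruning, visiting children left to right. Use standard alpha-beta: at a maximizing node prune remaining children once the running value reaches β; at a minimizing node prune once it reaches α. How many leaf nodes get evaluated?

7

B [α=-∞,β=+∞]: v=58
C [α=-∞,β=58]: v=61 after child 1 ≥ β → β-cutoff, skip 2
D [α=-∞,β=58]: v=48
Root [α=-∞,β=+∞]: v=48
Leaves evaluated: 7 of 9.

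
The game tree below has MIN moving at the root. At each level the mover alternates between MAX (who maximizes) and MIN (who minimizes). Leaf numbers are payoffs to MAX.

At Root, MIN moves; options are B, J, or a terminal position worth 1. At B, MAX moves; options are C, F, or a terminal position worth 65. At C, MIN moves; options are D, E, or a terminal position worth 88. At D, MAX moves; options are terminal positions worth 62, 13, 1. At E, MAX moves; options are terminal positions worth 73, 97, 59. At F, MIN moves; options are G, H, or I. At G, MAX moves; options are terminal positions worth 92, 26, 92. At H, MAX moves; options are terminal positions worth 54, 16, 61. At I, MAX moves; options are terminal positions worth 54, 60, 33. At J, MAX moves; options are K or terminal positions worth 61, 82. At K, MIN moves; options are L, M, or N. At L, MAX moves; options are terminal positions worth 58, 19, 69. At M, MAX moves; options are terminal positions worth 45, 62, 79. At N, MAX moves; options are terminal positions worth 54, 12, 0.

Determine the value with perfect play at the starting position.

D (MAX): max(62, 13, 1) = 62
E (MAX): max(73, 97, 59) = 97
C (MIN): min(62, 97, 88) = 62
G (MAX): max(92, 26, 92) = 92
H (MAX): max(54, 16, 61) = 61
I (MAX): max(54, 60, 33) = 60
F (MIN): min(92, 61, 60) = 60
B (MAX): max(62, 60, 65) = 65
L (MAX): max(58, 19, 69) = 69
M (MAX): max(45, 62, 79) = 79
N (MAX): max(54, 12, 0) = 54
K (MIN): min(69, 79, 54) = 54
J (MAX): max(54, 61, 82) = 82
Root (MIN): min(65, 82, 1) = 1

1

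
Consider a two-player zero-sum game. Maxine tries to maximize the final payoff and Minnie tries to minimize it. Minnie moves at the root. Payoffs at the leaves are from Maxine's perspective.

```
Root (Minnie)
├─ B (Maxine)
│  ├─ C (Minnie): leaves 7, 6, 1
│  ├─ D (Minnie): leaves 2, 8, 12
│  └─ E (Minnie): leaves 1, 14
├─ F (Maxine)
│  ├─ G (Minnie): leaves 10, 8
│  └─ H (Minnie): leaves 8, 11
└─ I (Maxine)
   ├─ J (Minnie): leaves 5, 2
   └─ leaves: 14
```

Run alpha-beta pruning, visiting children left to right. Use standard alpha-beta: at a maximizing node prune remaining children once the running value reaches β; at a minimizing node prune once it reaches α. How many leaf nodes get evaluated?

C [α=-∞,β=+∞]: v=1
D [α=1,β=+∞]: v=2
E [α=2,β=+∞]: v=1 after child 1 ≤ α → α-cutoff, skip 1
B [α=-∞,β=+∞]: v=2
G [α=-∞,β=2]: v=8
F [α=-∞,β=2]: v=8 after child 1 ≥ β → β-cutoff, skip 1
J [α=-∞,β=2]: v=2
I [α=-∞,β=2]: v=2 after child 1 ≥ β → β-cutoff, skip 1
Root [α=-∞,β=+∞]: v=2
Leaves evaluated: 11 of 15.

11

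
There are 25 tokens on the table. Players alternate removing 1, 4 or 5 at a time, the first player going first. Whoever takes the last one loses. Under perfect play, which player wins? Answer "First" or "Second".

W/L table (W = player to move can force a win):
i:   0  1  2  3  4  5  6  7  8  9 10 11 12 13 14 15 16 17 18 19 20 21 22 23 24 25
     W  L  W  L  W  W  W  W  W  L  W  L  W  W  W  W  W  L  W  L  W  W  W  W  W  L
Position 25 is L, so the second player wins.

Second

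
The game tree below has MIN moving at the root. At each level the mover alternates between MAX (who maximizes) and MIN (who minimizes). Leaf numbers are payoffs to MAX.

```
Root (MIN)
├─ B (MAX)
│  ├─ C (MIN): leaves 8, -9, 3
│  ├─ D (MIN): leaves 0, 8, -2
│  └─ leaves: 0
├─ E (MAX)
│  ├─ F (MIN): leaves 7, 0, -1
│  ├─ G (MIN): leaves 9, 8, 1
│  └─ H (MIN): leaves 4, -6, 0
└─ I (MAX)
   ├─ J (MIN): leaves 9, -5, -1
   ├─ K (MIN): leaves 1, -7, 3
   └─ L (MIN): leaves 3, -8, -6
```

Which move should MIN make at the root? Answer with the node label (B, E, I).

C (MIN): min(8, -9, 3) = -9
D (MIN): min(0, 8, -2) = -2
B (MAX): max(-9, -2, 0) = 0
F (MIN): min(7, 0, -1) = -1
G (MIN): min(9, 8, 1) = 1
H (MIN): min(4, -6, 0) = -6
E (MAX): max(-1, 1, -6) = 1
J (MIN): min(9, -5, -1) = -5
K (MIN): min(1, -7, 3) = -7
L (MIN): min(3, -8, -6) = -8
I (MAX): max(-5, -7, -8) = -5
Root (MIN): min(0, 1, -5) = -5
MIN picks the child with the lowest value: I (value -5).

I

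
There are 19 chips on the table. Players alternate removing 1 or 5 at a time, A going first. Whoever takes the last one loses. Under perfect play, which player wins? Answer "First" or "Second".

Second

Compute winning (W) and losing (L) positions by backward induction:
i:   0  1  2  3  4  5  6  7  8  9 10 11 12 13 14 15 16 17 18 19
     W  L  W  L  W  L  W  L  W  L  W  L  W  L  W  L  W  L  W  L
Position 19 is L, so the second player wins.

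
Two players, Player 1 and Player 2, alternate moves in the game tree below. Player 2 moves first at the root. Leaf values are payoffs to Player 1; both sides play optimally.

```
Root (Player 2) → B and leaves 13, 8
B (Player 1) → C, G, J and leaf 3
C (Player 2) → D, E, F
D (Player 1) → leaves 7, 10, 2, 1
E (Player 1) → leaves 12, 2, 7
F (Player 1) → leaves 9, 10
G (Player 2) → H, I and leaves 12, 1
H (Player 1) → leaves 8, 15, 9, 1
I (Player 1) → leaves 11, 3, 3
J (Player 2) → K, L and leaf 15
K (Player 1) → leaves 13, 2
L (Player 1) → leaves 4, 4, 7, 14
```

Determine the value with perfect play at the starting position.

8

D (Player 1): max(7, 10, 2, 1) = 10
E (Player 1): max(12, 2, 7) = 12
F (Player 1): max(9, 10) = 10
C (Player 2): min(10, 12, 10) = 10
H (Player 1): max(8, 15, 9, 1) = 15
I (Player 1): max(11, 3, 3) = 11
G (Player 2): min(15, 11, 12, 1) = 1
K (Player 1): max(13, 2) = 13
L (Player 1): max(4, 4, 7, 14) = 14
J (Player 2): min(13, 14, 15) = 13
B (Player 1): max(10, 1, 13, 3) = 13
Root (Player 2): min(13, 13, 8) = 8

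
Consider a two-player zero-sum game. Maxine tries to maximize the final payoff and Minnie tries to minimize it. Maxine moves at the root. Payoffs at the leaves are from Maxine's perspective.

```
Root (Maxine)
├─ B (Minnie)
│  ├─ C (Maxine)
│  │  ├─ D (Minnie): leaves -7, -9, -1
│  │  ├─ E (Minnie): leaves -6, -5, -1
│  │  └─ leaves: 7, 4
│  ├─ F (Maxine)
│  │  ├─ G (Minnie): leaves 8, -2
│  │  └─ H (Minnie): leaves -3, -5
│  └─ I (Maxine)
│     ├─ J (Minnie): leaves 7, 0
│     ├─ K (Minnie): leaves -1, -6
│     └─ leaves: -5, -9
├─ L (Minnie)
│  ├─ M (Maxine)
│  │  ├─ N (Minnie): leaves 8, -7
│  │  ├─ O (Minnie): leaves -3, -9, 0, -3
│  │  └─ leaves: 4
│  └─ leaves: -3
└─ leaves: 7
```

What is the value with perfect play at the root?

7

D (Minnie): min(-7, -9, -1) = -9
E (Minnie): min(-6, -5, -1) = -6
C (Maxine): max(-9, -6, 7, 4) = 7
G (Minnie): min(8, -2) = -2
H (Minnie): min(-3, -5) = -5
F (Maxine): max(-2, -5) = -2
J (Minnie): min(7, 0) = 0
K (Minnie): min(-1, -6) = -6
I (Maxine): max(0, -6, -5, -9) = 0
B (Minnie): min(7, -2, 0) = -2
N (Minnie): min(8, -7) = -7
O (Minnie): min(-3, -9, 0, -3) = -9
M (Maxine): max(-7, -9, 4) = 4
L (Minnie): min(4, -3) = -3
Root (Maxine): max(-2, -3, 7) = 7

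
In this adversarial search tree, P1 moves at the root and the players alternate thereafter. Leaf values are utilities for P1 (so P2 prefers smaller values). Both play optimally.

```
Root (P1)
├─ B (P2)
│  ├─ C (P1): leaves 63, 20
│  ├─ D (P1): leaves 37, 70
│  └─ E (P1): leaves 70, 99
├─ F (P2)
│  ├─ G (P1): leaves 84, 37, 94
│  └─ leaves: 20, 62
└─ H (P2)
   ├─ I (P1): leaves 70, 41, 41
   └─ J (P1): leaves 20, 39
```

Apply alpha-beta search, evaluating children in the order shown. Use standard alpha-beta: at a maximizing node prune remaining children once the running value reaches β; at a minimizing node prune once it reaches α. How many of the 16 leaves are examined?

14

C [α=-∞,β=+∞]: v=63
D [α=-∞,β=63]: v=70
E [α=-∞,β=63]: v=70 after child 1 ≥ β → β-cutoff, skip 1
B [α=-∞,β=+∞]: v=63
G [α=63,β=+∞]: v=94
F [α=63,β=+∞]: v=20 after child 2 ≤ α → α-cutoff, skip 1
I [α=63,β=+∞]: v=70
J [α=63,β=70]: v=39
H [α=63,β=+∞]: v=39
Root [α=-∞,β=+∞]: v=63
Leaves evaluated: 14 of 16.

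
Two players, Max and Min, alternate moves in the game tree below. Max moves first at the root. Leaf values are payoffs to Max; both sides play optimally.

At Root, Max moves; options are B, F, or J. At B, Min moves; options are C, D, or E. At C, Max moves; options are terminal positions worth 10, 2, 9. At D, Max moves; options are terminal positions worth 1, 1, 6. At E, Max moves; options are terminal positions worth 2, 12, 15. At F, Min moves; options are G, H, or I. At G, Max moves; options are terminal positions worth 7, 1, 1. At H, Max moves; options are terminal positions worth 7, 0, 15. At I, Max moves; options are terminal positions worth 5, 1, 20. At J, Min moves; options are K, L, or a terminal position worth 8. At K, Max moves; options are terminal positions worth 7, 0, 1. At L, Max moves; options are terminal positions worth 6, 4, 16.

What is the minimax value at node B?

6

C: max(10, 2, 9) = 10
D: max(1, 1, 6) = 6
E: max(2, 12, 15) = 15
B: min(10, 6, 15) = 6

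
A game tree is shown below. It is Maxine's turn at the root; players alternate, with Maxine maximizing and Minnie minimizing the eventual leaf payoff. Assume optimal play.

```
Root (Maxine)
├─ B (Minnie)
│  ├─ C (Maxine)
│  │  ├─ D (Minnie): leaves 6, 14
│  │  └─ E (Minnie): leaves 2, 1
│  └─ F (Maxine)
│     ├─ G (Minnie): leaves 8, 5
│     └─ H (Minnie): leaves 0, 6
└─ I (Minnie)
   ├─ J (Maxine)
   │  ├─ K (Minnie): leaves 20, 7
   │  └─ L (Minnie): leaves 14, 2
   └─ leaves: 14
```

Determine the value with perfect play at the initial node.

D (Minnie): min(6, 14) = 6
E (Minnie): min(2, 1) = 1
C (Maxine): max(6, 1) = 6
G (Minnie): min(8, 5) = 5
H (Minnie): min(0, 6) = 0
F (Maxine): max(5, 0) = 5
B (Minnie): min(6, 5) = 5
K (Minnie): min(20, 7) = 7
L (Minnie): min(14, 2) = 2
J (Maxine): max(7, 2) = 7
I (Minnie): min(7, 14) = 7
Root (Maxine): max(5, 7) = 7

7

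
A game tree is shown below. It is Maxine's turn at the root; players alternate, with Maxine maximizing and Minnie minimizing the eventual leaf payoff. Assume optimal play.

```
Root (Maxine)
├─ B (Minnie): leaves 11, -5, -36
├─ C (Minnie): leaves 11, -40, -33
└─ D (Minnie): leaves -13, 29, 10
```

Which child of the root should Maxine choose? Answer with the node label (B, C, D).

B (Minnie): min(11, -5, -36) = -36
C (Minnie): min(11, -40, -33) = -40
D (Minnie): min(-13, 29, 10) = -13
Root (Maxine): max(-36, -40, -13) = -13
Maxine picks the child with the highest value: D (value -13).

D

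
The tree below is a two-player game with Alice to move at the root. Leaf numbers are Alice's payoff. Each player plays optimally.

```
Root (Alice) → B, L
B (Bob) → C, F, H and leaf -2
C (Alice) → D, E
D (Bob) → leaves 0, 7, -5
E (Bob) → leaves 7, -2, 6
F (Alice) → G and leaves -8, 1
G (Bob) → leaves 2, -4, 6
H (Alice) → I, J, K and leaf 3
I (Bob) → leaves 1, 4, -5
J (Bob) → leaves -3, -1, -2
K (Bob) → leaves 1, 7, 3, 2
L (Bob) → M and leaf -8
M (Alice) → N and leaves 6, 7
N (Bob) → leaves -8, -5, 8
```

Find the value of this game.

D (Bob): min(0, 7, -5) = -5
E (Bob): min(7, -2, 6) = -2
C (Alice): max(-5, -2) = -2
G (Bob): min(2, -4, 6) = -4
F (Alice): max(-4, -8, 1) = 1
I (Bob): min(1, 4, -5) = -5
J (Bob): min(-3, -1, -2) = -3
K (Bob): min(1, 7, 3, 2) = 1
H (Alice): max(-5, -3, 1, 3) = 3
B (Bob): min(-2, 1, 3, -2) = -2
N (Bob): min(-8, -5, 8) = -8
M (Alice): max(-8, 6, 7) = 7
L (Bob): min(7, -8) = -8
Root (Alice): max(-2, -8) = -2

-2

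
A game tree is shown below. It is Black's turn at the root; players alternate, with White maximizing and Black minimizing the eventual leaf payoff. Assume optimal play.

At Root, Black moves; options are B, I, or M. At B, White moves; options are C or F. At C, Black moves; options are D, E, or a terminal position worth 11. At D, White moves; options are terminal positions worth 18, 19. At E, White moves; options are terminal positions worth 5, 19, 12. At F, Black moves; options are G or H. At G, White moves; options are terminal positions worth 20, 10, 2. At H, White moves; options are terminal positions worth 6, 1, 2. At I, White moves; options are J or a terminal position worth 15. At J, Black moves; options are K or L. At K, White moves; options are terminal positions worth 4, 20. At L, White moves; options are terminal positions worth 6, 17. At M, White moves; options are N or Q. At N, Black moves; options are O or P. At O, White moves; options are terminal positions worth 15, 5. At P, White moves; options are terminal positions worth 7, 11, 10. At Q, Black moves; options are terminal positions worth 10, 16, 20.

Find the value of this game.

D (White): max(18, 19) = 19
E (White): max(5, 19, 12) = 19
C (Black): min(19, 19, 11) = 11
G (White): max(20, 10, 2) = 20
H (White): max(6, 1, 2) = 6
F (Black): min(20, 6) = 6
B (White): max(11, 6) = 11
K (White): max(4, 20) = 20
L (White): max(6, 17) = 17
J (Black): min(20, 17) = 17
I (White): max(17, 15) = 17
O (White): max(15, 5) = 15
P (White): max(7, 11, 10) = 11
N (Black): min(15, 11) = 11
Q (Black): min(10, 16, 20) = 10
M (White): max(11, 10) = 11
Root (Black): min(11, 17, 11) = 11

11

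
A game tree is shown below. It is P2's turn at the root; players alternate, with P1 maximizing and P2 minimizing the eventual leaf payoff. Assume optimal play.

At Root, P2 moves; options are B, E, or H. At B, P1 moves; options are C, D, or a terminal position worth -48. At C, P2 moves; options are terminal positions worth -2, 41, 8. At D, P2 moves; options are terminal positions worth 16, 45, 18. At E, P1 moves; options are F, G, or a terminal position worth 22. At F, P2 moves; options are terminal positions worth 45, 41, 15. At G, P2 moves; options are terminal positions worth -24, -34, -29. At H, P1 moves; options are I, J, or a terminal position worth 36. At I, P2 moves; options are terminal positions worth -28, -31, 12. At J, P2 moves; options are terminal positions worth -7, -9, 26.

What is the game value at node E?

22

F: min(45, 41, 15) = 15
G: min(-24, -34, -29) = -34
E: max(15, -34, 22) = 22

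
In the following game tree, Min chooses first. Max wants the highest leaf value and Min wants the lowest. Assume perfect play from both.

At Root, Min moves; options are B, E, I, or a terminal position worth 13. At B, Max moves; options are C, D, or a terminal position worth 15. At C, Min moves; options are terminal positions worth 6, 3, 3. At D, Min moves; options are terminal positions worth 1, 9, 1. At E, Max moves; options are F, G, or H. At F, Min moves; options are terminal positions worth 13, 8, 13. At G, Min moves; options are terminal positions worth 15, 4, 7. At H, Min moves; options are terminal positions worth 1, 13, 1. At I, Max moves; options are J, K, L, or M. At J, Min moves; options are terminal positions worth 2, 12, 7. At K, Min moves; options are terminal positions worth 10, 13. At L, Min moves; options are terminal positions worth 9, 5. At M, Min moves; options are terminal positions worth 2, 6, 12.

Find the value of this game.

8

C (Min): min(6, 3, 3) = 3
D (Min): min(1, 9, 1) = 1
B (Max): max(3, 1, 15) = 15
F (Min): min(13, 8, 13) = 8
G (Min): min(15, 4, 7) = 4
H (Min): min(1, 13, 1) = 1
E (Max): max(8, 4, 1) = 8
J (Min): min(2, 12, 7) = 2
K (Min): min(10, 13) = 10
L (Min): min(9, 5) = 5
M (Min): min(2, 6, 12) = 2
I (Max): max(2, 10, 5, 2) = 10
Root (Min): min(15, 8, 10, 13) = 8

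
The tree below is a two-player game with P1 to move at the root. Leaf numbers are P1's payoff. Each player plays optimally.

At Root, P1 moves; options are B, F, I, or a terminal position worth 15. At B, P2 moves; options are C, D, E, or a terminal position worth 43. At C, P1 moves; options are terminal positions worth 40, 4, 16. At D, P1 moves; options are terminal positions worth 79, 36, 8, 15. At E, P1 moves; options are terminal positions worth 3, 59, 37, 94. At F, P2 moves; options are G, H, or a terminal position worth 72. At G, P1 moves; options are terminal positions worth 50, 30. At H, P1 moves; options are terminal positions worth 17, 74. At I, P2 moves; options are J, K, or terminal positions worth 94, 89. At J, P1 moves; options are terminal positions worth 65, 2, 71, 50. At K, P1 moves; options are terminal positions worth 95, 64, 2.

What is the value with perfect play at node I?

J: max(65, 2, 71, 50) = 71
K: max(95, 64, 2) = 95
I: min(71, 95, 94, 89) = 71

71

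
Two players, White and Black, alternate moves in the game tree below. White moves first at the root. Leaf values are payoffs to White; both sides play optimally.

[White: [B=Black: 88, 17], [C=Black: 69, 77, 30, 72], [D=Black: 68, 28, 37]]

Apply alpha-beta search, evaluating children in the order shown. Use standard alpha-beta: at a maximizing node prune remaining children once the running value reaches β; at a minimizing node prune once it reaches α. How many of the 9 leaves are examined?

B [α=-∞,β=+∞]: v=17
C [α=17,β=+∞]: v=30
D [α=30,β=+∞]: v=28 after child 2 ≤ α → α-cutoff, skip 1
Root [α=-∞,β=+∞]: v=30
Leaves evaluated: 8 of 9.

8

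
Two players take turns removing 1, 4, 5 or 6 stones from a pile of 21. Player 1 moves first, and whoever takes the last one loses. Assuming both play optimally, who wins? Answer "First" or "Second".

Second

Compute winning (W) and losing (L) positions by backward induction:
i:   0  1  2  3  4  5  6  7  8  9 10 11 12 13 14 15 16 17 18 19 20 21
     W  L  W  L  W  W  W  W  W  W  L  W  L  W  W  W  W  W  W  L  W  L
Position 21 is L, so the second player wins.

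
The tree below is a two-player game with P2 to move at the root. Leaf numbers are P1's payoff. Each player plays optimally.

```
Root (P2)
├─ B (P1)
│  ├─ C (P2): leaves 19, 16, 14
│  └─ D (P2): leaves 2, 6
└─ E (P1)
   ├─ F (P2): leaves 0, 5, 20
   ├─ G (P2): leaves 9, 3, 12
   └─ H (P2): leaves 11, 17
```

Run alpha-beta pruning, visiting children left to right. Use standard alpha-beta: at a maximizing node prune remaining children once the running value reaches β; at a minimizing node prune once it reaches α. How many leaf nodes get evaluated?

12

C [α=-∞,β=+∞]: v=14
D [α=14,β=+∞]: v=2 after child 1 ≤ α → α-cutoff, skip 1
B [α=-∞,β=+∞]: v=14
F [α=-∞,β=14]: v=0
G [α=0,β=14]: v=3
H [α=3,β=14]: v=11
E [α=-∞,β=14]: v=11
Root [α=-∞,β=+∞]: v=11
Leaves evaluated: 12 of 13.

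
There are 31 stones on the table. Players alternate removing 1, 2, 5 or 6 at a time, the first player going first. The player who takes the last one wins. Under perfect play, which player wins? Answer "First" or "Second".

Second

Compute winning (W) and losing (L) positions by backward induction:
i:   0  1  2  3  4  5  6  7  8  9 10 11 12 13 14 15 16 17 18 19 20 21 22 23 24 25 26 27 28 29 30 31
     L  W  W  L  W  W  W  L  W  W  L  W  W  W  L  W  W  L  W  W  W  L  W  W  L  W  W  W  L  W  W  L
Position 31 is L, so the second player wins.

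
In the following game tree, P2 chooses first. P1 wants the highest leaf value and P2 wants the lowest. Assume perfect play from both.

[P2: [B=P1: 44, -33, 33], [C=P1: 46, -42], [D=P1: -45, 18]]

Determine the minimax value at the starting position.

18

B (P1): max(44, -33, 33) = 44
C (P1): max(46, -42) = 46
D (P1): max(-45, 18) = 18
Root (P2): min(44, 46, 18) = 18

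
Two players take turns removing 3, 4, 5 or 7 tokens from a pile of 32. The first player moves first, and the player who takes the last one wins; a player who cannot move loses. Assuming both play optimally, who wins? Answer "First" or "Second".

Second

i:   0  1  2  3  4  5  6  7  8  9 10 11 12 13 14 15 16 17 18 19 20 21 22 23 24 25 26 27 28 29 30 31 32
     L  L  L  W  W  W  W  W  W  W  L  L  L  W  W  W  W  W  W  W  L  L  L  W  W  W  W  W  W  W  L  L  L
Position 32 is L, so the second player wins.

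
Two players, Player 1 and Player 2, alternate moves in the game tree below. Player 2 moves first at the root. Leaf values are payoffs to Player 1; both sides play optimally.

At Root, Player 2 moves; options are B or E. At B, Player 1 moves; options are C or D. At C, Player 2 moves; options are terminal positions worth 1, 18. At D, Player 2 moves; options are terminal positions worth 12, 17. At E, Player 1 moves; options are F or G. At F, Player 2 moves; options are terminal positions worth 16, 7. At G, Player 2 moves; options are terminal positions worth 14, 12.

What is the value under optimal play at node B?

12

C: min(1, 18) = 1
D: min(12, 17) = 12
B: max(1, 12) = 12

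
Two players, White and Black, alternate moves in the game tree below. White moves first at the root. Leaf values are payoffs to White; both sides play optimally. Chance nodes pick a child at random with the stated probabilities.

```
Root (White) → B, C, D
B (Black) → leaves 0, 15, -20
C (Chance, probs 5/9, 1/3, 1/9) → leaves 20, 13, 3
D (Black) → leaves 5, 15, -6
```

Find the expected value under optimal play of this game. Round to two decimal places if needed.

15.78

B (Black): min(0, 15, -20) = -20
C (Chance): 5/9·20 + 1/3·13 + 1/9·3 = 15.78
D (Black): min(5, 15, -6) = -6
Root (White): max(-20, 15.78, -6) = 15.78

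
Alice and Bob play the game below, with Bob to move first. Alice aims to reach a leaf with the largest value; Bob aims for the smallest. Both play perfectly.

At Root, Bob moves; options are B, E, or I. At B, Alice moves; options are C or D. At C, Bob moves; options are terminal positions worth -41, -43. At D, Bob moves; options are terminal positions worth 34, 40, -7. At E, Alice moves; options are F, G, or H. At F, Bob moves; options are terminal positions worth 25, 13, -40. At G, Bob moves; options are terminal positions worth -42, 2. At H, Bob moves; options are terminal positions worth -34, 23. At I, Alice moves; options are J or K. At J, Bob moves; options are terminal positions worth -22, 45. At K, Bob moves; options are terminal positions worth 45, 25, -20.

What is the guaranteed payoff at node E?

F: min(25, 13, -40) = -40
G: min(-42, 2) = -42
H: min(-34, 23) = -34
E: max(-40, -42, -34) = -34

-34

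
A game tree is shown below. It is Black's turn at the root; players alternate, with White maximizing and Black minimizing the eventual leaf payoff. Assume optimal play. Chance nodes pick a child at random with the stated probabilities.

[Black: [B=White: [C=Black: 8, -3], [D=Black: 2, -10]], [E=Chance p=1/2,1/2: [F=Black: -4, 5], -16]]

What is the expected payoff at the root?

-10

C (Black): min(8, -3) = -3
D (Black): min(2, -10) = -10
B (White): max(-3, -10) = -3
F (Black): min(-4, 5) = -4
E (Chance): 1/2·-4 + 1/2·-16 = -10
Root (Black): min(-3, -10) = -10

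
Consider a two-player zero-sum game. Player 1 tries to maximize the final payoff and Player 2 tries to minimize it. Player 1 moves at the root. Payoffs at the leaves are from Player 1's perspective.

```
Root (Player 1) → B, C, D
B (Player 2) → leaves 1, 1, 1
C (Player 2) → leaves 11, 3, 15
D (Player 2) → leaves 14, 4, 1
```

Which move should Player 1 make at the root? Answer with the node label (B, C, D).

B (Player 2): min(1, 1, 1) = 1
C (Player 2): min(11, 3, 15) = 3
D (Player 2): min(14, 4, 1) = 1
Root (Player 1): max(1, 3, 1) = 3
Player 1 picks the child with the highest value: C (value 3).

C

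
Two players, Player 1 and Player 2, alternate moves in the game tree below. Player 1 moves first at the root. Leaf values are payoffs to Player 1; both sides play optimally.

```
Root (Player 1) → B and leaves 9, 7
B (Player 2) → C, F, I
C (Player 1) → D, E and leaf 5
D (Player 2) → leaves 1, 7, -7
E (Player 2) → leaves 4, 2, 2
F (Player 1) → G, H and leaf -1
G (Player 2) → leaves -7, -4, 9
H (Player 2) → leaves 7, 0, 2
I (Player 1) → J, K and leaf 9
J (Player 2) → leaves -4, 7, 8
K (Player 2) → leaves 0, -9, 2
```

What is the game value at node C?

D: min(1, 7, -7) = -7
E: min(4, 2, 2) = 2
C: max(-7, 2, 5) = 5

5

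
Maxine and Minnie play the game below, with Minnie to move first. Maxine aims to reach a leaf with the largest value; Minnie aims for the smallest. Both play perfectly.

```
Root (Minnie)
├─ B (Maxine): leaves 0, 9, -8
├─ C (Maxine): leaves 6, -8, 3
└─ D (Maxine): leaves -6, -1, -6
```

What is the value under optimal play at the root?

B (Maxine): max(0, 9, -8) = 9
C (Maxine): max(6, -8, 3) = 6
D (Maxine): max(-6, -1, -6) = -1
Root (Minnie): min(9, 6, -1) = -1

-1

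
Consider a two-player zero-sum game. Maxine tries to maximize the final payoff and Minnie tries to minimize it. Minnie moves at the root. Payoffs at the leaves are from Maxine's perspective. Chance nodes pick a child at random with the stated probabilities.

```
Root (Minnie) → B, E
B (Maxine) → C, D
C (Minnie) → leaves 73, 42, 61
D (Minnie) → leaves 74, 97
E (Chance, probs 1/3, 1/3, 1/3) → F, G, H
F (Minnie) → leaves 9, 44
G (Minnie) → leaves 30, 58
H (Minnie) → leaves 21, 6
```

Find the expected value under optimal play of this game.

C (Minnie): min(73, 42, 61) = 42
D (Minnie): min(74, 97) = 74
B (Maxine): max(42, 74) = 74
F (Minnie): min(9, 44) = 9
G (Minnie): min(30, 58) = 30
H (Minnie): min(21, 6) = 6
E (Chance): 1/3·9 + 1/3·30 + 1/3·6 = 15
Root (Minnie): min(74, 15) = 15

15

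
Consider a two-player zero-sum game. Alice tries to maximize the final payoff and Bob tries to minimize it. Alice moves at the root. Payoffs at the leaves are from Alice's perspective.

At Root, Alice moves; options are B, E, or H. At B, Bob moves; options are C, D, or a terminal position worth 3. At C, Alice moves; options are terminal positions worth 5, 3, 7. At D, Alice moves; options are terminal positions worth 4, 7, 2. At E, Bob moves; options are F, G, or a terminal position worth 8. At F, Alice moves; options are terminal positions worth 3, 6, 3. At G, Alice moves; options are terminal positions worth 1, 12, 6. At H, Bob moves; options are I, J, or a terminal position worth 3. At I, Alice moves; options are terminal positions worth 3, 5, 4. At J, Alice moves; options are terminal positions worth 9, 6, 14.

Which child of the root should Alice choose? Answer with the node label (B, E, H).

E

C (Alice): max(5, 3, 7) = 7
D (Alice): max(4, 7, 2) = 7
B (Bob): min(7, 7, 3) = 3
F (Alice): max(3, 6, 3) = 6
G (Alice): max(1, 12, 6) = 12
E (Bob): min(6, 12, 8) = 6
I (Alice): max(3, 5, 4) = 5
J (Alice): max(9, 6, 14) = 14
H (Bob): min(5, 14, 3) = 3
Root (Alice): max(3, 6, 3) = 6
Alice picks the child with the highest value: E (value 6).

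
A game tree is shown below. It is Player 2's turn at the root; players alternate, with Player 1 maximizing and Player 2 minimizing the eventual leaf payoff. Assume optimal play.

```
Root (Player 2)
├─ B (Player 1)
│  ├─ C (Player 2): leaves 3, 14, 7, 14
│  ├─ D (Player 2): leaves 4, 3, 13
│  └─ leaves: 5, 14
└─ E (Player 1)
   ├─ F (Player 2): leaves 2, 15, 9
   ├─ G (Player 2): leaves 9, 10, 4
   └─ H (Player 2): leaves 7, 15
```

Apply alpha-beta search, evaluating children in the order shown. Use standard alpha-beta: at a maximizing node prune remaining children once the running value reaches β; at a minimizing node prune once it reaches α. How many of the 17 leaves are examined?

16

C [α=-∞,β=+∞]: v=3
D [α=3,β=+∞]: v=3 after child 2 ≤ α → α-cutoff, skip 1
B [α=-∞,β=+∞]: v=14
F [α=-∞,β=14]: v=2
G [α=2,β=14]: v=4
H [α=4,β=14]: v=7
E [α=-∞,β=14]: v=7
Root [α=-∞,β=+∞]: v=7
Leaves evaluated: 16 of 17.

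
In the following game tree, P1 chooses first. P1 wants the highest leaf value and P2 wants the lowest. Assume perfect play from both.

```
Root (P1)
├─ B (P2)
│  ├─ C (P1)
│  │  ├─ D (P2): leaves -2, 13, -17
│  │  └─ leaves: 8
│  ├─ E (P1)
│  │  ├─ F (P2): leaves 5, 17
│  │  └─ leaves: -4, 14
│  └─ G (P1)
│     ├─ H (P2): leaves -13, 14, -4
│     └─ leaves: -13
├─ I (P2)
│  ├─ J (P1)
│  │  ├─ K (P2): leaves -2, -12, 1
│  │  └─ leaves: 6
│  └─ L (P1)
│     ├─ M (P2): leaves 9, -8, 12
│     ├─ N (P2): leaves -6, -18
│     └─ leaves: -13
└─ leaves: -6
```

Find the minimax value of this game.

D (P2): min(-2, 13, -17) = -17
C (P1): max(-17, 8) = 8
F (P2): min(5, 17) = 5
E (P1): max(5, -4, 14) = 14
H (P2): min(-13, 14, -4) = -13
G (P1): max(-13, -13) = -13
B (P2): min(8, 14, -13) = -13
K (P2): min(-2, -12, 1) = -12
J (P1): max(-12, 6) = 6
M (P2): min(9, -8, 12) = -8
N (P2): min(-6, -18) = -18
L (P1): max(-8, -18, -13) = -8
I (P2): min(6, -8) = -8
Root (P1): max(-13, -8, -6) = -6

-6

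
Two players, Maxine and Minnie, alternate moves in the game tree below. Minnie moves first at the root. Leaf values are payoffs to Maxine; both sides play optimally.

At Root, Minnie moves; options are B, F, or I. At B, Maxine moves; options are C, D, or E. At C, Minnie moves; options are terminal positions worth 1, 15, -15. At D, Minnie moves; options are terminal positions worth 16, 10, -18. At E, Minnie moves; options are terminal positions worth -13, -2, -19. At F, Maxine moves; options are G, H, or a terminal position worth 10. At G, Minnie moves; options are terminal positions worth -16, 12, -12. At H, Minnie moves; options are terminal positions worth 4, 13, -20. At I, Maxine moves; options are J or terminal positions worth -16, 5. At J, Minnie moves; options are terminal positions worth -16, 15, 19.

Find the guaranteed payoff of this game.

-15

C (Minnie): min(1, 15, -15) = -15
D (Minnie): min(16, 10, -18) = -18
E (Minnie): min(-13, -2, -19) = -19
B (Maxine): max(-15, -18, -19) = -15
G (Minnie): min(-16, 12, -12) = -16
H (Minnie): min(4, 13, -20) = -20
F (Maxine): max(-16, -20, 10) = 10
J (Minnie): min(-16, 15, 19) = -16
I (Maxine): max(-16, -16, 5) = 5
Root (Minnie): min(-15, 10, 5) = -15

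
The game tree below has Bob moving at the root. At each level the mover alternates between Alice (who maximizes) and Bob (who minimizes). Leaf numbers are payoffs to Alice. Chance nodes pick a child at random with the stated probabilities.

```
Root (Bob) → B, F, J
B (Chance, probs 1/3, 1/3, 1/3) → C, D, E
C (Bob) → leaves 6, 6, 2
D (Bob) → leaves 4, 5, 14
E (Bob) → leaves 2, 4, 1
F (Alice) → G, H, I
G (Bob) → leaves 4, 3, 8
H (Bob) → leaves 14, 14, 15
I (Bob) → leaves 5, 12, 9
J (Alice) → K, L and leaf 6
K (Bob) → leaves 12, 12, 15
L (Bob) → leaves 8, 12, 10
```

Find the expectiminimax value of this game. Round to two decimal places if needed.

2.33

C (Bob): min(6, 6, 2) = 2
D (Bob): min(4, 5, 14) = 4
E (Bob): min(2, 4, 1) = 1
B (Chance): 1/3·2 + 1/3·4 + 1/3·1 = 2.33
G (Bob): min(4, 3, 8) = 3
H (Bob): min(14, 14, 15) = 14
I (Bob): min(5, 12, 9) = 5
F (Alice): max(3, 14, 5) = 14
K (Bob): min(12, 12, 15) = 12
L (Bob): min(8, 12, 10) = 8
J (Alice): max(12, 8, 6) = 12
Root (Bob): min(2.33, 14, 12) = 2.33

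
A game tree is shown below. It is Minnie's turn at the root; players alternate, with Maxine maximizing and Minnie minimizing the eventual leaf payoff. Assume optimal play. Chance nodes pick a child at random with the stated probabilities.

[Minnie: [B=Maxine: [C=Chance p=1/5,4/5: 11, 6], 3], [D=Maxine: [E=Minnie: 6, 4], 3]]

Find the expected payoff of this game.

4

C (Chance): 1/5·11 + 4/5·6 = 7
B (Maxine): max(7, 3) = 7
E (Minnie): min(6, 4) = 4
D (Maxine): max(4, 3) = 4
Root (Minnie): min(7, 4) = 4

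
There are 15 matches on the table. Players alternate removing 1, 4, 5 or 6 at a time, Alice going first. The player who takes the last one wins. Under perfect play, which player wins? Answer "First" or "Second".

i:   0  1  2  3  4  5  6  7  8  9 10 11 12 13 14 15
     L  W  L  W  W  W  W  W  W  L  W  L  W  W  W  W
Position 15 is W, so the first player wins.

First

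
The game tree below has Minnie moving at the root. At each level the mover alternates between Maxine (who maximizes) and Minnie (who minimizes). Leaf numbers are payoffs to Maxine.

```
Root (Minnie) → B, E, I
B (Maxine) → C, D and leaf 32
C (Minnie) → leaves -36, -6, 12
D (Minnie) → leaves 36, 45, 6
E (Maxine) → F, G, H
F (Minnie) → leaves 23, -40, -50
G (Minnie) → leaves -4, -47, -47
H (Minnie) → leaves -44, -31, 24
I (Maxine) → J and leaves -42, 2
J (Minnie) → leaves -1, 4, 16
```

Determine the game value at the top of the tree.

C (Minnie): min(-36, -6, 12) = -36
D (Minnie): min(36, 45, 6) = 6
B (Maxine): max(-36, 6, 32) = 32
F (Minnie): min(23, -40, -50) = -50
G (Minnie): min(-4, -47, -47) = -47
H (Minnie): min(-44, -31, 24) = -44
E (Maxine): max(-50, -47, -44) = -44
J (Minnie): min(-1, 4, 16) = -1
I (Maxine): max(-1, -42, 2) = 2
Root (Minnie): min(32, -44, 2) = -44

-44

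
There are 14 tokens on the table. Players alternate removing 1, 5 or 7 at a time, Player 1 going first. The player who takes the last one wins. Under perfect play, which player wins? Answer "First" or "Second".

Positions where the player to move wins (W) vs loses (L):
i:   0  1  2  3  4  5  6  7  8  9 10 11 12 13 14
     L  W  L  W  L  W  L  W  L  W  L  W  L  W  L
Position 14 is L, so the second player wins.

Second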